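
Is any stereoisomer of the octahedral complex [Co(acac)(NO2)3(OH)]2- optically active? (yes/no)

no

Each acac is bidentate and must span two cis positions.
There are 2 geometric isomers: NO2 mer; NO2 fac.
Each arrangement has an internal mirror plane or centre of symmetry, so none is chiral.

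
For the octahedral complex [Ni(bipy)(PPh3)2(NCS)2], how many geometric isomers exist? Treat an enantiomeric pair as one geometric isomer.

3

An octahedron has six vertices in three trans pairs; every non-trans pair is cis.
Each bipy is bidentate and must span two cis positions.
Working through the distinct placements yields 3 geometric isomers: PPh3 cis, NCS trans; PPh3 cis, NCS cis (chiral); PPh3 trans, NCS cis.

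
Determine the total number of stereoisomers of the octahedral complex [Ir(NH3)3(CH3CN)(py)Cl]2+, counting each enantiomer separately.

5

An octahedron has six vertices in three trans pairs; every non-trans pair is cis.
Systematic placement gives 4 geometric isomers: NH3 mer (3 arrangements); NH3 fac (chiral).
One of these lacks any improper symmetry element and so occurs as an enantiomeric pair, giving 4 + 1 = 5 stereoisomers in total.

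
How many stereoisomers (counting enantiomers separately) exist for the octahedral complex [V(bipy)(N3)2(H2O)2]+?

4

An octahedron has six vertices in three trans pairs; every non-trans pair is cis.
Each bipy is bidentate and must span two cis positions.
The distinct arrangements are (3 in all): N3 cis, H2O trans; N3 cis, H2O cis (chiral); N3 trans, H2O cis.
One of these lacks any improper symmetry element and so occurs as an enantiomeric pair, giving 3 + 1 = 4 stereoisomers in total.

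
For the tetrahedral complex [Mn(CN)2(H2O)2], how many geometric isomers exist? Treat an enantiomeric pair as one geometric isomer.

Only one geometric arrangement is possible.

1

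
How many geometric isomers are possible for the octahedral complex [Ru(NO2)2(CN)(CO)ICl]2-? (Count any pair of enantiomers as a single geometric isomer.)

In an octahedral complex each vertex has one trans partner and four cis neighbours.
Systematic enumeration (placing each ligand type in turn and discarding arrangements equivalent by rotation or reflection) gives 9 geometric isomers.

9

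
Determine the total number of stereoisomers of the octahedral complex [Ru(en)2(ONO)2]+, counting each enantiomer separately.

The six octahedral sites form three mutually perpendicular trans pairs.
Each en is bidentate and must span two cis positions.
The distinct arrangements are (2 in all): ONO trans; ONO cis (chiral).
One of these lacks any improper symmetry element and so occurs as an enantiomeric pair, giving 2 + 1 = 3 stereoisomers in total.

3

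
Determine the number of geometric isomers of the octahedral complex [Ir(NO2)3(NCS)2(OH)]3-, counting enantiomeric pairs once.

3

In an octahedral complex each vertex has one trans partner and four cis neighbours.
There are 3 geometric isomers: NO2 mer, NCS trans; NO2 fac, NCS cis; NO2 mer, NCS cis.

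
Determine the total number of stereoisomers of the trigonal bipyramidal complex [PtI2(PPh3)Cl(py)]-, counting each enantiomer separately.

10

A trigonal bipyramid has two axial and three equatorial sites, which are chemically inequivalent.
Placing the ligands in turn and identifying arrangements related by rotation or reflection leaves 7 distinct geometric isomers.
Of these, 3 lack any improper symmetry element and so occur as enantiomeric pairs, giving 7 + 3 = 10 stereoisomers in total.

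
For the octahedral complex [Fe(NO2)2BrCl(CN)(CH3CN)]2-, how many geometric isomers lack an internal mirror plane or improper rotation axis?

Exhaustive case analysis gives 9 geometric isomers.
Of these, 6 lack any improper symmetry element and so occur as enantiomeric pairs, giving 9 + 6 = 15 stereoisomers in total.

6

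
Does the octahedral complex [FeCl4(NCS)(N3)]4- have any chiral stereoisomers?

no

In an octahedral complex each vertex has one trans partner and four cis neighbours.
Systematic placement gives 2 geometric isomers: NCS and N3 mutually trans; NCS and N3 mutually cis.
Each arrangement has an internal mirror plane or centre of symmetry, so none is chiral.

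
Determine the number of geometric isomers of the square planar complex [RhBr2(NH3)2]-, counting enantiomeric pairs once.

2

A square has two trans pairs of vertices; adjacent vertices are cis.
There are 2 geometric isomers: Br cis; Br trans.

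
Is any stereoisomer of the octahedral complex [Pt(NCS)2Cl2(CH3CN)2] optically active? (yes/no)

In an octahedral complex each vertex has one trans partner and four cis neighbours.
Working through the distinct placements yields 5 geometric isomers: NCS trans, Cl trans, CH3CN trans; NCS cis, Cl cis, CH3CN trans; NCS trans, Cl cis, CH3CN cis; NCS cis, Cl cis, CH3CN cis (chiral); NCS cis, Cl trans, CH3CN cis.
One of these lacks any improper symmetry element and so occurs as an enantiomeric pair, giving 5 + 1 = 6 stereoisomers in total.

yes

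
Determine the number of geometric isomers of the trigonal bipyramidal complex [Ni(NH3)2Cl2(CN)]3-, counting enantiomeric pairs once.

5

In a trigonal bipyramid the two axial positions differ from the three equatorial ones.
Exhaustive case analysis gives 5 geometric isomers.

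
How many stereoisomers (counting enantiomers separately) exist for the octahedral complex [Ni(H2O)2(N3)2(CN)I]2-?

In an octahedral complex each vertex has one trans partner and four cis neighbours.
Working through the distinct placements yields 6 geometric isomers: H2O cis, N3 trans; H2O cis, N3 cis (3 arrangements, 2 chiral); H2O trans, N3 trans; H2O trans, N3 cis.
Of these, 2 lack any improper symmetry element and so occur as enantiomeric pairs, giving 6 + 2 = 8 stereoisomers in total.

8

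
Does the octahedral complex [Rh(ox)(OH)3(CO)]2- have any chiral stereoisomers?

In an octahedral complex each vertex has one trans partner and four cis neighbours.
Each ox is bidentate and must span two cis positions.
The distinct arrangements are (2 in all): OH fac; OH mer.
Each arrangement has an internal mirror plane or centre of symmetry, so none is chiral.

no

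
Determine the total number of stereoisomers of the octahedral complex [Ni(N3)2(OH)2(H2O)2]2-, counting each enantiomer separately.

In an octahedral complex each vertex has one trans partner and four cis neighbours.
Systematic placement gives 5 geometric isomers: N3 trans, OH trans, H2O trans; N3 cis, OH cis, H2O trans; N3 cis, OH trans, H2O cis; N3 cis, OH cis, H2O cis (chiral); N3 trans, OH cis, H2O cis.
One of these lacks any improper symmetry element and so occurs as an enantiomeric pair, giving 5 + 1 = 6 stereoisomers in total.

6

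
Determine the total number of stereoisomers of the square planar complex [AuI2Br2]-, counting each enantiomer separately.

A square has two trans pairs of vertices; adjacent vertices are cis.
Working through the distinct placements yields 2 geometric isomers: I cis; I trans.
Each arrangement has an internal mirror plane or centre of symmetry, so none is chiral.

2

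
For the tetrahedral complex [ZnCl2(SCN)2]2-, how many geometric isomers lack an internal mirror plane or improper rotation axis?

0

All four vertices of a tetrahedron are equivalent and mutually adjacent, so cis/trans isomerism cannot arise.
Only one geometric arrangement is possible.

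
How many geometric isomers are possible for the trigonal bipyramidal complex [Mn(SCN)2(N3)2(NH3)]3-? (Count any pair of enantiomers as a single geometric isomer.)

5

Exhaustive case analysis gives 5 geometric isomers.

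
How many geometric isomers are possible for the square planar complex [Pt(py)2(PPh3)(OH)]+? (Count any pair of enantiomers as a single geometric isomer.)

A square has two trans pairs of vertices; adjacent vertices are cis.
There are 2 geometric isomers: py cis; py trans.

2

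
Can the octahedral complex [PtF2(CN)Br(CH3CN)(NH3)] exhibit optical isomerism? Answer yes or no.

yes

Exhaustive case analysis gives 9 geometric isomers.
Of these, 6 lack any improper symmetry element and so occur as enantiomeric pairs, giving 9 + 6 = 15 stereoisomers in total.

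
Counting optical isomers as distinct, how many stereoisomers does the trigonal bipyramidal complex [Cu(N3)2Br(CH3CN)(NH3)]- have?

10

A trigonal bipyramid has two axial and three equatorial sites, which are chemically inequivalent.
Systematic enumeration (placing each ligand type in turn and discarding arrangements equivalent by rotation or reflection) gives 7 geometric isomers.
Of these, 3 lack any improper symmetry element and so occur as enantiomeric pairs, giving 7 + 3 = 10 stereoisomers in total.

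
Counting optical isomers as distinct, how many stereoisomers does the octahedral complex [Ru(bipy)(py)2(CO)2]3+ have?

The six octahedral sites form three mutually perpendicular trans pairs.
Each bipy is bidentate and must span two cis positions.
The distinct arrangements are (3 in all): py cis, CO trans; py trans, CO cis; py cis, CO cis (chiral).
One of these lacks any improper symmetry element and so occurs as an enantiomeric pair, giving 3 + 1 = 4 stereoisomers in total.

4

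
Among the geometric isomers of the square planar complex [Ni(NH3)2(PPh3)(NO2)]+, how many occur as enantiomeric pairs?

0

A square has two trans pairs of vertices; adjacent vertices are cis.
There are 2 geometric isomers: NH3 cis; NH3 trans.
Each arrangement has an internal mirror plane or centre of symmetry, so none is chiral.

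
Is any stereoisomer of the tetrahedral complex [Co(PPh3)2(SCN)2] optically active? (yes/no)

All four vertices of a tetrahedron are equivalent and mutually adjacent, so cis/trans isomerism cannot arise.
Only one geometric arrangement is possible.

no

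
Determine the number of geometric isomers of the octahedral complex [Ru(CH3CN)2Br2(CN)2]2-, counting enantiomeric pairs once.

5

Systematic placement gives 5 geometric isomers: CH3CN trans, Br trans, CN trans; CH3CN cis, Br trans, CN cis; CH3CN cis, Br cis, CN trans; CH3CN cis, Br cis, CN cis (chiral); CH3CN trans, Br cis, CN cis.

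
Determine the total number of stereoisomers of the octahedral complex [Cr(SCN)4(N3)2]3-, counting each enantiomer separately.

2

The distinct arrangements are (2 in all): N3 trans; N3 cis.
Each arrangement has an internal mirror plane or centre of symmetry, so none is chiral.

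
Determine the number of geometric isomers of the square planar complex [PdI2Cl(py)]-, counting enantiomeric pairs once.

A square has two trans pairs of vertices; adjacent vertices are cis.
The distinct arrangements are (2 in all): I cis; I trans.

2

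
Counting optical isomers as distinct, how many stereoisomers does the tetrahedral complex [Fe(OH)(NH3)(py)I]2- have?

In a tetrahedral complex all four positions are equivalent and every pair of ligands is adjacent — there is no cis/trans distinction.
Only one geometric arrangement is possible; it has no improper symmetry element, so it exists as a pair of enantiomers (2 stereoisomers).

2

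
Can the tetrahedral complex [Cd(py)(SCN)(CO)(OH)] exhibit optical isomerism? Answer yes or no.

yes

Only one geometric arrangement is possible; it has no improper symmetry element, so it exists as a pair of enantiomers (2 stereoisomers).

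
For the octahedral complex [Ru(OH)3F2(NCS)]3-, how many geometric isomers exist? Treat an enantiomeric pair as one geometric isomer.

An octahedron has six vertices in three trans pairs; every non-trans pair is cis.
The distinct arrangements are (3 in all): OH mer, F trans; OH mer, F cis; OH fac, F cis.

3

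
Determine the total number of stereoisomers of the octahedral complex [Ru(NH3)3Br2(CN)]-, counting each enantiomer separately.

3

The six octahedral sites form three mutually perpendicular trans pairs.
Working through the distinct placements yields 3 geometric isomers: NH3 mer, Br trans; NH3 mer, Br cis; NH3 fac, Br cis.
Each arrangement has an internal mirror plane or centre of symmetry, so none is chiral.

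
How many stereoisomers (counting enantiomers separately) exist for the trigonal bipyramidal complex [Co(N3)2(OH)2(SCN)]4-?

A trigonal bipyramid has two axial and three equatorial sites, which are chemically inequivalent.
Systematic enumeration (placing each ligand type in turn and discarding arrangements equivalent by rotation or reflection) gives 5 geometric isomers.
One of these lacks any improper symmetry element and so occurs as an enantiomeric pair, giving 5 + 1 = 6 stereoisomers in total.

6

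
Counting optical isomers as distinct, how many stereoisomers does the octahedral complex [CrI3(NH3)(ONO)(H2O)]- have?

An octahedron has six vertices in three trans pairs; every non-trans pair is cis.
Systematic placement gives 4 geometric isomers: I mer (3 arrangements); I fac (chiral).
One of these lacks any improper symmetry element and so occurs as an enantiomeric pair, giving 4 + 1 = 5 stereoisomers in total.

5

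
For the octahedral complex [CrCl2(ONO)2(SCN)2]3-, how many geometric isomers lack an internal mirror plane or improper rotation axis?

1

The six octahedral sites form three mutually perpendicular trans pairs.
Working through the distinct placements yields 5 geometric isomers: Cl trans, ONO trans, SCN trans; Cl trans, ONO cis, SCN cis; Cl cis, ONO cis, SCN trans; Cl cis, ONO cis, SCN cis (chiral); Cl cis, ONO trans, SCN cis.
One of these lacks any improper symmetry element and so occurs as an enantiomeric pair, giving 5 + 1 = 6 stereoisomers in total.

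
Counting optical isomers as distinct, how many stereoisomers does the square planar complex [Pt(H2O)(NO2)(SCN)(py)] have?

3

Working through the distinct placements yields 3 geometric isomers: (H2O/SCN trans, NO2/py trans); (H2O/py trans, NO2/SCN trans); (H2O/NO2 trans, SCN/py trans).
Each arrangement has an internal mirror plane or centre of symmetry, so none is chiral.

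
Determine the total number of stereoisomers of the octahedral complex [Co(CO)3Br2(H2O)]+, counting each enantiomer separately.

3

The six octahedral sites form three mutually perpendicular trans pairs.
Working through the distinct placements yields 3 geometric isomers: CO mer, Br trans; CO fac, Br cis; CO mer, Br cis.
Each arrangement has an internal mirror plane or centre of symmetry, so none is chiral.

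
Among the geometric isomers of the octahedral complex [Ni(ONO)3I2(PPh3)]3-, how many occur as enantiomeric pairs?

0

An octahedron has six vertices in three trans pairs; every non-trans pair is cis.
Working through the distinct placements yields 3 geometric isomers: ONO mer, I trans; ONO fac, I cis; ONO mer, I cis.
Each arrangement has an internal mirror plane or centre of symmetry, so none is chiral.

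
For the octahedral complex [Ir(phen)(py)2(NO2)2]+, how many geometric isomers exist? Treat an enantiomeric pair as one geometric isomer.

In an octahedral complex each vertex has one trans partner and four cis neighbours.
Each phen is bidentate and must span two cis positions.
Systematic placement gives 3 geometric isomers: py cis, NO2 trans; py trans, NO2 cis; py cis, NO2 cis (chiral).

3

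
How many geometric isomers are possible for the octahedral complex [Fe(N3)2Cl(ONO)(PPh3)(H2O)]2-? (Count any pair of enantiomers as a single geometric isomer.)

9

Exhaustive case analysis gives 9 geometric isomers.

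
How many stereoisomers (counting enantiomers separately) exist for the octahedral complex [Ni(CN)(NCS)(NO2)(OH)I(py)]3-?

30

The six octahedral sites form three mutually perpendicular trans pairs.
Exhaustive case analysis gives 15 geometric isomers.
Of these, 15 lack any improper symmetry element and so occur as enantiomeric pairs, giving 15 + 15 = 30 stereoisomers in total.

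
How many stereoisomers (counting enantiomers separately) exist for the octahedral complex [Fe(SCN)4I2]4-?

2

An octahedron has six vertices in three trans pairs; every non-trans pair is cis.
The distinct arrangements are (2 in all): I trans; I cis.
Each arrangement has an internal mirror plane or centre of symmetry, so none is chiral.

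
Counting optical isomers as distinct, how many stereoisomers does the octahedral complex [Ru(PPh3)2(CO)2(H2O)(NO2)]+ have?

8

An octahedron has six vertices in three trans pairs; every non-trans pair is cis.
The distinct arrangements are (6 in all): PPh3 trans, CO trans; PPh3 cis, CO trans; PPh3 trans, CO cis; PPh3 cis, CO cis (3 arrangements, 2 chiral).
Of these, 2 lack any improper symmetry element and so occur as enantiomeric pairs, giving 6 + 2 = 8 stereoisomers in total.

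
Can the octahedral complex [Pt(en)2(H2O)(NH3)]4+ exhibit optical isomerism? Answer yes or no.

Each en is bidentate and must span two cis positions.
There are 2 geometric isomers: H2O and NH3 mutually trans; H2O and NH3 mutually cis (chiral).
One of these lacks any improper symmetry element and so occurs as an enantiomeric pair, giving 2 + 1 = 3 stereoisomers in total.

yes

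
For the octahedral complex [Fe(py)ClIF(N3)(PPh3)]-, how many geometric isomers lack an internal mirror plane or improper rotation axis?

An octahedron has six vertices in three trans pairs; every non-trans pair is cis.
Placing the ligands in turn and identifying arrangements related by rotation or reflection leaves 15 distinct geometric isomers.
Of these, 15 lack any improper symmetry element and so occur as enantiomeric pairs, giving 15 + 15 = 30 stereoisomers in total.

15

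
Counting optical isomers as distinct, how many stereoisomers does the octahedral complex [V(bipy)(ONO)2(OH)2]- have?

4

In an octahedral complex each vertex has one trans partner and four cis neighbours.
Each bipy is bidentate and must span two cis positions.
There are 3 geometric isomers: ONO cis, OH trans; ONO cis, OH cis (chiral); ONO trans, OH cis.
One of these lacks any improper symmetry element and so occurs as an enantiomeric pair, giving 3 + 1 = 4 stereoisomers in total.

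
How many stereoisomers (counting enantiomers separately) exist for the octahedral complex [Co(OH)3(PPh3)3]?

The six octahedral sites form three mutually perpendicular trans pairs.
The distinct arrangements are (2 in all): OH mer; OH fac.
Each arrangement has an internal mirror plane or centre of symmetry, so none is chiral.

2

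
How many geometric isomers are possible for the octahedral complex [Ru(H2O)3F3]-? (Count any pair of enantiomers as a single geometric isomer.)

2

The distinct arrangements are (2 in all): H2O mer; H2O fac.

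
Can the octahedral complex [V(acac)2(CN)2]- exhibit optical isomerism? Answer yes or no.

An octahedron has six vertices in three trans pairs; every non-trans pair is cis.
Each acac is bidentate and must span two cis positions.
The distinct arrangements are (2 in all): CN trans; CN cis (chiral).
One of these lacks any improper symmetry element and so occurs as an enantiomeric pair, giving 2 + 1 = 3 stereoisomers in total.

yes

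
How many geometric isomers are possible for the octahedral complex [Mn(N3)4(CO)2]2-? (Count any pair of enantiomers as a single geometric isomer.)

2

The distinct arrangements are (2 in all): CO trans; CO cis.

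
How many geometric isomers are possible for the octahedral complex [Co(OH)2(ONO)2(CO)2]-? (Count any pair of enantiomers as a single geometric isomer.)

In an octahedral complex each vertex has one trans partner and four cis neighbours.
There are 5 geometric isomers: OH trans, ONO trans, CO trans; OH cis, ONO cis, CO trans; OH cis, ONO trans, CO cis; OH cis, ONO cis, CO cis (chiral); OH trans, ONO cis, CO cis.

5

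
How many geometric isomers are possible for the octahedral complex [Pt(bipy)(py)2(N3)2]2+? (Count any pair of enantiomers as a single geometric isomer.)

The six octahedral sites form three mutually perpendicular trans pairs.
Each bipy is bidentate and must span two cis positions.
Working through the distinct placements yields 3 geometric isomers: py cis, N3 trans; py trans, N3 cis; py cis, N3 cis (chiral).

3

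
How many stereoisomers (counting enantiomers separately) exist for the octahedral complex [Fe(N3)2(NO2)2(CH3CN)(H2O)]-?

An octahedron has six vertices in three trans pairs; every non-trans pair is cis.
Systematic placement gives 6 geometric isomers: N3 trans, NO2 trans; N3 cis, NO2 cis (3 arrangements, 2 chiral); N3 cis, NO2 trans; N3 trans, NO2 cis.
Of these, 2 lack any improper symmetry element and so occur as enantiomeric pairs, giving 6 + 2 = 8 stereoisomers in total.

8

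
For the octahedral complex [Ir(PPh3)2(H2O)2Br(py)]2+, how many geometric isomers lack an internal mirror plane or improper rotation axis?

An octahedron has six vertices in three trans pairs; every non-trans pair is cis.
Working through the distinct placements yields 6 geometric isomers: PPh3 cis, H2O cis (3 arrangements, 2 chiral); PPh3 trans, H2O cis; PPh3 cis, H2O trans; PPh3 trans, H2O trans.
Of these, 2 lack any improper symmetry element and so occur as enantiomeric pairs, giving 6 + 2 = 8 stereoisomers in total.

2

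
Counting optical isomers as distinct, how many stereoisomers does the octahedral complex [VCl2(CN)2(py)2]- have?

6

The distinct arrangements are (5 in all): Cl trans, CN trans, py trans; Cl cis, CN trans, py cis; Cl cis, CN cis, py trans; Cl cis, CN cis, py cis (chiral); Cl trans, CN cis, py cis.
One of these lacks any improper symmetry element and so occurs as an enantiomeric pair, giving 5 + 1 = 6 stereoisomers in total.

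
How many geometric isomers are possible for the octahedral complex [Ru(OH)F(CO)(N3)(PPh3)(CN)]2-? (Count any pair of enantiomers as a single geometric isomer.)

15

In an octahedral complex each vertex has one trans partner and four cis neighbours.
Placing the ligands in turn and identifying arrangements related by rotation or reflection leaves 15 distinct geometric isomers.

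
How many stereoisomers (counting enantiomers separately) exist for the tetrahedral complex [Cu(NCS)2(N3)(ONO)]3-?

1

All four vertices of a tetrahedron are equivalent and mutually adjacent, so cis/trans isomerism cannot arise.
Only one geometric arrangement is possible.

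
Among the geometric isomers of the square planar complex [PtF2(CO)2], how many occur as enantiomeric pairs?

A square has two trans pairs of vertices; adjacent vertices are cis.
Working through the distinct placements yields 2 geometric isomers: F cis; F trans.
Each arrangement has an internal mirror plane or centre of symmetry, so none is chiral.

0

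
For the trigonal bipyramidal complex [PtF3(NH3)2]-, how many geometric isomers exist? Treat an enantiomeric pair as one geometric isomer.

3

In a trigonal bipyramid the two axial positions differ from the three equatorial ones.
There are 3 geometric isomers: NH3 both equatorial; NH3 one axial, one equatorial; NH3 both axial.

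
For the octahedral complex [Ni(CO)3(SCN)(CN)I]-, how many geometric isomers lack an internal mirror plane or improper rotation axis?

In an octahedral complex each vertex has one trans partner and four cis neighbours.
Systematic placement gives 4 geometric isomers: CO mer (3 arrangements); CO fac (chiral).
One of these lacks any improper symmetry element and so occurs as an enantiomeric pair, giving 4 + 1 = 5 stereoisomers in total.

1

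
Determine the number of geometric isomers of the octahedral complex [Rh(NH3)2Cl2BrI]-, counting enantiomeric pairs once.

In an octahedral complex each vertex has one trans partner and four cis neighbours.
There are 6 geometric isomers: NH3 trans, Cl cis; NH3 cis, Cl cis (3 arrangements, 2 chiral); NH3 trans, Cl trans; NH3 cis, Cl trans.

6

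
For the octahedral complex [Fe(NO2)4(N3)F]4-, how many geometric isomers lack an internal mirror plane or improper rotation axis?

0

The six octahedral sites form three mutually perpendicular trans pairs.
Systematic placement gives 2 geometric isomers: N3 and F mutually trans; N3 and F mutually cis.
Each arrangement has an internal mirror plane or centre of symmetry, so none is chiral.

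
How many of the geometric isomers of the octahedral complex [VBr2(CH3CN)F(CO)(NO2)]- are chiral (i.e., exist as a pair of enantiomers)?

In an octahedral complex each vertex has one trans partner and four cis neighbours.
Placing the ligands in turn and identifying arrangements related by rotation or reflection leaves 9 distinct geometric isomers.
Of these, 6 lack any improper symmetry element and so occur as enantiomeric pairs, giving 9 + 6 = 15 stereoisomers in total.

6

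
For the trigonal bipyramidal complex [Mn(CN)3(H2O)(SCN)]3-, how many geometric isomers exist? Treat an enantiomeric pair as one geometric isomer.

4

Systematic placement gives 4 geometric isomers: H2O equatorial, SCN equatorial; H2O axial, SCN equatorial; H2O equatorial, SCN axial; H2O axial, SCN axial.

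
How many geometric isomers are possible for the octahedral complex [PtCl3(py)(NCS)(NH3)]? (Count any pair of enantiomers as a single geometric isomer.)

4

An octahedron has six vertices in three trans pairs; every non-trans pair is cis.
The distinct arrangements are (4 in all): Cl mer (3 arrangements); Cl fac (chiral).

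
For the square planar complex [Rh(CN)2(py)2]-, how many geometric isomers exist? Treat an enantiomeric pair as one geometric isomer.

2

The distinct arrangements are (2 in all): CN cis; CN trans.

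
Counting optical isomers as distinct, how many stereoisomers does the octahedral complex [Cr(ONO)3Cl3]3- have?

An octahedron has six vertices in three trans pairs; every non-trans pair is cis.
There are 2 geometric isomers: ONO mer; ONO fac.
Each arrangement has an internal mirror plane or centre of symmetry, so none is chiral.

2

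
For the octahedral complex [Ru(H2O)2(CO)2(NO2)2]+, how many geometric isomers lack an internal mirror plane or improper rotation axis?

An octahedron has six vertices in three trans pairs; every non-trans pair is cis.
Systematic placement gives 5 geometric isomers: H2O trans, CO trans, NO2 trans; H2O cis, CO trans, NO2 cis; H2O cis, CO cis, NO2 trans; H2O cis, CO cis, NO2 cis (chiral); H2O trans, CO cis, NO2 cis.
One of these lacks any improper symmetry element and so occurs as an enantiomeric pair, giving 5 + 1 = 6 stereoisomers in total.

1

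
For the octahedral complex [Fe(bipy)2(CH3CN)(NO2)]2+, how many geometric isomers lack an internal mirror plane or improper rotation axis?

Each bipy is bidentate and must span two cis positions.
There are 2 geometric isomers: CH3CN and NO2 mutually trans; CH3CN and NO2 mutually cis (chiral).
One of these lacks any improper symmetry element and so occurs as an enantiomeric pair, giving 2 + 1 = 3 stereoisomers in total.

1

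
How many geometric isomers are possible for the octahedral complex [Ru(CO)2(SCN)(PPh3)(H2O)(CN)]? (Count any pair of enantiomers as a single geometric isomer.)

9

Exhaustive case analysis gives 9 geometric isomers.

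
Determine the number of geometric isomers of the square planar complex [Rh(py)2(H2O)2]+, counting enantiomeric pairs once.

A square has two trans pairs of vertices; adjacent vertices are cis.
There are 2 geometric isomers: py cis; py trans.

2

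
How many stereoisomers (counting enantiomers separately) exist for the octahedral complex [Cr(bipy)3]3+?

The six octahedral sites form three mutually perpendicular trans pairs.
Each bipy is bidentate and must span two cis positions.
Only one geometric arrangement is possible; it has no improper symmetry element, so it exists as a pair of enantiomers (2 stereoisomers).

2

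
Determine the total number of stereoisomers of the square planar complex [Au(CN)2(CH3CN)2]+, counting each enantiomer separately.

A square has two trans pairs of vertices; adjacent vertices are cis.
The distinct arrangements are (2 in all): CN cis; CN trans.
Each arrangement has an internal mirror plane or centre of symmetry, so none is chiral.

2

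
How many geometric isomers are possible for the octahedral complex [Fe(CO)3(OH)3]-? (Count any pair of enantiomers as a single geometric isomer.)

An octahedron has six vertices in three trans pairs; every non-trans pair is cis.
Working through the distinct placements yields 2 geometric isomers: CO mer; CO fac.

2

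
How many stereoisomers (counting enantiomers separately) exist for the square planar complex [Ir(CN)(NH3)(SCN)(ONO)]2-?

3

In a square planar complex each vertex has one trans partner and two cis neighbours.
There are 3 geometric isomers: (CN/ONO trans, NH3/SCN trans); (CN/SCN trans, NH3/ONO trans); (CN/NH3 trans, ONO/SCN trans).
Each arrangement has an internal mirror plane or centre of symmetry, so none is chiral.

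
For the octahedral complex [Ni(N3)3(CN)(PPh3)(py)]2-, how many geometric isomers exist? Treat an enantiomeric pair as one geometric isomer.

4

Systematic placement gives 4 geometric isomers: N3 mer (3 arrangements); N3 fac (chiral).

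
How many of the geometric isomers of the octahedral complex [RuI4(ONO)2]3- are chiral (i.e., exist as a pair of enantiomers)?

0

The six octahedral sites form three mutually perpendicular trans pairs.
Systematic placement gives 2 geometric isomers: ONO trans; ONO cis.
Each arrangement has an internal mirror plane or centre of symmetry, so none is chiral.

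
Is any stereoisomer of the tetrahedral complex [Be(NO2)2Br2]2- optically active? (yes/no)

Only one geometric arrangement is possible.

no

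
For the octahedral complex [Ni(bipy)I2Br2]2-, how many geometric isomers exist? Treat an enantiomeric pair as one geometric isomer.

3

Each bipy is bidentate and must span two cis positions.
There are 3 geometric isomers: I cis, Br trans; I cis, Br cis (chiral); I trans, Br cis.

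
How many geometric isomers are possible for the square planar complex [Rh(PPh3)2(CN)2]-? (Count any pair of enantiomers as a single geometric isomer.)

A square has two trans pairs of vertices; adjacent vertices are cis.
Systematic placement gives 2 geometric isomers: PPh3 cis; PPh3 trans.

2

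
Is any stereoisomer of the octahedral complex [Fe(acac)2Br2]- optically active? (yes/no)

yes

An octahedron has six vertices in three trans pairs; every non-trans pair is cis.
Each acac is bidentate and must span two cis positions.
Working through the distinct placements yields 2 geometric isomers: Br trans; Br cis (chiral).
One of these lacks any improper symmetry element and so occurs as an enantiomeric pair, giving 2 + 1 = 3 stereoisomers in total.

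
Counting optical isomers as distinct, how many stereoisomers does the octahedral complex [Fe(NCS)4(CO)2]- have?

2

In an octahedral complex each vertex has one trans partner and four cis neighbours.
There are 2 geometric isomers: CO trans; CO cis.
Each arrangement has an internal mirror plane or centre of symmetry, so none is chiral.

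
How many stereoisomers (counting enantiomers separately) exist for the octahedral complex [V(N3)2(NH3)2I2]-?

The six octahedral sites form three mutually perpendicular trans pairs.
The distinct arrangements are (5 in all): N3 trans, NH3 trans, I trans; N3 cis, NH3 cis, I trans; N3 cis, NH3 trans, I cis; N3 cis, NH3 cis, I cis (chiral); N3 trans, NH3 cis, I cis.
One of these lacks any improper symmetry element and so occurs as an enantiomeric pair, giving 5 + 1 = 6 stereoisomers in total.

6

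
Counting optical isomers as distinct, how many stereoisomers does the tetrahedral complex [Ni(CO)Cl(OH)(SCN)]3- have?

2

All four vertices of a tetrahedron are equivalent and mutually adjacent, so cis/trans isomerism cannot arise.
Only one geometric arrangement is possible; it has no improper symmetry element, so it exists as a pair of enantiomers (2 stereoisomers).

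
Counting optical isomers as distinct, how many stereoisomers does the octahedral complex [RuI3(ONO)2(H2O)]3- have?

3

Systematic placement gives 3 geometric isomers: I mer, ONO trans; I fac, ONO cis; I mer, ONO cis.
Each arrangement has an internal mirror plane or centre of symmetry, so none is chiral.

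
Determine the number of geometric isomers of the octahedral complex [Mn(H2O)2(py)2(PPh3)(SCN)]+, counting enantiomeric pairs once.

In an octahedral complex each vertex has one trans partner and four cis neighbours.
The distinct arrangements are (6 in all): H2O trans, py trans; H2O trans, py cis; H2O cis, py trans; H2O cis, py cis (3 arrangements, 2 chiral).

6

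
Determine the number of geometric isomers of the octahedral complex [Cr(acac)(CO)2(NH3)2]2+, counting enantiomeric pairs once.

3

An octahedron has six vertices in three trans pairs; every non-trans pair is cis.
Each acac is bidentate and must span two cis positions.
Working through the distinct placements yields 3 geometric isomers: CO trans, NH3 cis; CO cis, NH3 cis (chiral); CO cis, NH3 trans.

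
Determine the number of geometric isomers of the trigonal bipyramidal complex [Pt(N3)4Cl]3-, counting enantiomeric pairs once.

2

In a trigonal bipyramid the two axial positions differ from the three equatorial ones.
There are 2 geometric isomers: Cl axial; Cl equatorial.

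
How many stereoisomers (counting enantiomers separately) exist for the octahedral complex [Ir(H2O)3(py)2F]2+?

The six octahedral sites form three mutually perpendicular trans pairs.
Working through the distinct placements yields 3 geometric isomers: H2O mer, py trans; H2O fac, py cis; H2O mer, py cis.
Each arrangement has an internal mirror plane or centre of symmetry, so none is chiral.

3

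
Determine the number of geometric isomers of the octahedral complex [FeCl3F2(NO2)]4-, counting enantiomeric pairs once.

Systematic placement gives 3 geometric isomers: Cl mer, F cis; Cl mer, F trans; Cl fac, F cis.

3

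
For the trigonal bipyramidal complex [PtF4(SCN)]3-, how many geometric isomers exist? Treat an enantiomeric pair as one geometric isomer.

2

In a trigonal bipyramid the two axial positions differ from the three equatorial ones.
The distinct arrangements are (2 in all): SCN equatorial; SCN axial.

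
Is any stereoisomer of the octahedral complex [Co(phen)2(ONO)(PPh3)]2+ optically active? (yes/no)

Each phen is bidentate and must span two cis positions.
There are 2 geometric isomers: ONO and PPh3 mutually trans; ONO and PPh3 mutually cis (chiral).
One of these lacks any improper symmetry element and so occurs as an enantiomeric pair, giving 2 + 1 = 3 stereoisomers in total.

yes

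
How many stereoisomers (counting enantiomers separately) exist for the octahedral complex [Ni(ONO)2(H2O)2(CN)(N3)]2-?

The six octahedral sites form three mutually perpendicular trans pairs.
There are 6 geometric isomers: ONO trans, H2O cis; ONO cis, H2O cis (3 arrangements, 2 chiral); ONO trans, H2O trans; ONO cis, H2O trans.
Of these, 2 lack any improper symmetry element and so occur as enantiomeric pairs, giving 6 + 2 = 8 stereoisomers in total.

8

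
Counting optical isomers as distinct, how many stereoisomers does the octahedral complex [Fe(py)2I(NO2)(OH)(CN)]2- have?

15

In an octahedral complex each vertex has one trans partner and four cis neighbours.
Systematic enumeration (placing each ligand type in turn and discarding arrangements equivalent by rotation or reflection) gives 9 geometric isomers.
Of these, 6 lack any improper symmetry element and so occur as enantiomeric pairs, giving 9 + 6 = 15 stereoisomers in total.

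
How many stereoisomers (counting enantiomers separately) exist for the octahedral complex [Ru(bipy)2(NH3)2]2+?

3

An octahedron has six vertices in three trans pairs; every non-trans pair is cis.
Each bipy is bidentate and must span two cis positions.
Systematic placement gives 2 geometric isomers: NH3 trans; NH3 cis (chiral).
One of these lacks any improper symmetry element and so occurs as an enantiomeric pair, giving 2 + 1 = 3 stereoisomers in total.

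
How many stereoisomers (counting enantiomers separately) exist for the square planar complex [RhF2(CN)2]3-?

In a square planar complex each vertex has one trans partner and two cis neighbours.
Systematic placement gives 2 geometric isomers: F cis; F trans.
Each arrangement has an internal mirror plane or centre of symmetry, so none is chiral.

2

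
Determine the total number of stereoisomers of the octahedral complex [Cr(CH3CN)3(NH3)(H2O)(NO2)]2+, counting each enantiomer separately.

5

The six octahedral sites form three mutually perpendicular trans pairs.
The distinct arrangements are (4 in all): CH3CN mer (3 arrangements); CH3CN fac (chiral).
One of these lacks any improper symmetry element and so occurs as an enantiomeric pair, giving 4 + 1 = 5 stereoisomers in total.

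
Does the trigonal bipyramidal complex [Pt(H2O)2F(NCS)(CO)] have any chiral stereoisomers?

A trigonal bipyramid has two axial and three equatorial sites, which are chemically inequivalent.
Exhaustive case analysis gives 7 geometric isomers.
Of these, 3 lack any improper symmetry element and so occur as enantiomeric pairs, giving 7 + 3 = 10 stereoisomers in total.

yes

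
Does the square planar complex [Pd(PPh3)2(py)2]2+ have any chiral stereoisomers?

There are 2 geometric isomers: PPh3 cis; PPh3 trans.
Each arrangement has an internal mirror plane or centre of symmetry, so none is chiral.

no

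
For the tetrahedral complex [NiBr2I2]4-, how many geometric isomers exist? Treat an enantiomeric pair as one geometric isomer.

All four vertices of a tetrahedron are equivalent and mutually adjacent, so cis/trans isomerism cannot arise.
Only one geometric arrangement is possible.

1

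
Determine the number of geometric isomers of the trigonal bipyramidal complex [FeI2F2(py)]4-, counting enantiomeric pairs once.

5

A trigonal bipyramid has two axial and three equatorial sites, which are chemically inequivalent.
Systematic enumeration (placing each ligand type in turn and discarding arrangements equivalent by rotation or reflection) gives 5 geometric isomers.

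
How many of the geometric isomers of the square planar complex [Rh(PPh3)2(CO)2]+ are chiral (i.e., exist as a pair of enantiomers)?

0

A square has two trans pairs of vertices; adjacent vertices are cis.
The distinct arrangements are (2 in all): PPh3 cis; PPh3 trans.
Each arrangement has an internal mirror plane or centre of symmetry, so none is chiral.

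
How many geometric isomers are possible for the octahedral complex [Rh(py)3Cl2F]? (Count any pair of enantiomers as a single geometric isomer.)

3

The distinct arrangements are (3 in all): py mer, Cl trans; py mer, Cl cis; py fac, Cl cis.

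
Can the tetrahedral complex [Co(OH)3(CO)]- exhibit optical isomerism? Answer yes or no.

In a tetrahedral complex all four positions are equivalent and every pair of ligands is adjacent — there is no cis/trans distinction.
Only one geometric arrangement is possible.

no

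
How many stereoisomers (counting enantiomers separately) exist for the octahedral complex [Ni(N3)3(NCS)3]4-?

2

An octahedron has six vertices in three trans pairs; every non-trans pair is cis.
Working through the distinct placements yields 2 geometric isomers: N3 mer; N3 fac.
Each arrangement has an internal mirror plane or centre of symmetry, so none is chiral.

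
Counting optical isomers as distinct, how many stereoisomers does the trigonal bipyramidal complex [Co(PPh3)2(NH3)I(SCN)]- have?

10

Exhaustive case analysis gives 7 geometric isomers.
Of these, 3 lack any improper symmetry element and so occur as enantiomeric pairs, giving 7 + 3 = 10 stereoisomers in total.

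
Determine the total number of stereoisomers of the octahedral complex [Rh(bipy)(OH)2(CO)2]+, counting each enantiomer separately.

4

An octahedron has six vertices in three trans pairs; every non-trans pair is cis.
Each bipy is bidentate and must span two cis positions.
Working through the distinct placements yields 3 geometric isomers: OH cis, CO trans; OH cis, CO cis (chiral); OH trans, CO cis.
One of these lacks any improper symmetry element and so occurs as an enantiomeric pair, giving 3 + 1 = 4 stereoisomers in total.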